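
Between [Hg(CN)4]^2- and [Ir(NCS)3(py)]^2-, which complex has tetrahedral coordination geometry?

For [Hg(CN)4]^2-: Each cyanide is −1; balancing the −2 overall charge requires Hg(II). Hg sits in group 12, so the d-electron count is 12 − 2 = 10. A d¹⁰ ion has no crystal-field stabilisation preference between square planar and tetrahedral, so four ligands adopt the sterically favoured tetrahedral geometry. → tetrahedral.
For [Ir(NCS)3(py)]^2-: Ligand charges: each isothiocyanate is −1; pyridine is neutral. With an overall charge of −2 the iridium centre must be in the +1 oxidation state. Ir sits in group 9, so the d-electron count is 9 − 1 = 8. A 5d d⁸ ion has a large crystal-field splitting; square planar leaves the high-energy d_{x²−y²} orbital empty and maximises CFSE. → square planar.

[Hg(CN)4]^2-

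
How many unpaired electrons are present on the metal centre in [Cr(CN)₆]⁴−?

2

Ligand charges: each cyanide is −1. With an overall charge of −4 the chromium centre must be in the +2 oxidation state.
Group 6 minus oxidation state 2 gives a d⁴ configuration.
The spin state decides the count: Cyanide is a strong-field ligand (high in the spectrochemical series) for a first-row metal, so the complex is low-spin.
An octahedral low-spin d⁴ ion is t₂g⁴e_g⁰, giving 2 unpaired electrons.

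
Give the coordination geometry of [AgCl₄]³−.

tetrahedral

Summing ligand charges against the −3 overall charge gives an oxidation state of +1 for silver.
Ag sits in group 11, so the d-electron count is 11 − 1 = 10.
With 4 monodentate ligands the coordination number is 4.
A d¹⁰ ion has no crystal-field stabilisation preference between square planar and tetrahedral, so four ligands adopt the sterically favoured tetrahedral geometry.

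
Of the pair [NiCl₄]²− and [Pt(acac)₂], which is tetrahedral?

[NiCl₄]²−

For [NiCl₄]²−: Each chloride is −1; balancing the −2 overall charge requires Ni(II). Ni sits in group 10, so the d-electron count is 10 − 2 = 8. Chloride is a weak-field ligand. With weak-field ligands the CFSE gain from square planar is small, so a 3d d⁸ ion takes the sterically preferred tetrahedral geometry. → tetrahedral.
For [Pt(acac)₂]: Summing ligand charges against the 0 overall charge gives an oxidation state of +2 for platinum. Group 10 minus oxidation state 2 gives a d⁸ configuration. A 5d d⁸ ion has a large crystal-field splitting; square planar leaves the high-energy d_{x²−y²} orbital empty and maximises CFSE. → square planar.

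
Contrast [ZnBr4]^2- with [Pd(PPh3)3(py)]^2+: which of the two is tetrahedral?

For [ZnBr4]^2-: Each bromide is −1; balancing the −2 overall charge requires Zn(II). Group 12 minus oxidation state 2 gives a d¹⁰ configuration. A d¹⁰ ion has no crystal-field stabilisation preference between square planar and tetrahedral, so four ligands adopt the sterically favoured tetrahedral geometry. → tetrahedral.
For [Pd(PPh3)3(py)]^2+: Triphenylphosphine is neutral; pyridine is neutral; balancing the +2 overall charge requires Pd(II). Palladium is a group-10 element; Pd(II) is therefore d⁸. A 4d d⁸ ion has a large crystal-field splitting; square planar leaves the high-energy d_{x²−y²} orbital empty and maximises CFSE. → square planar.

[ZnBr4]^2-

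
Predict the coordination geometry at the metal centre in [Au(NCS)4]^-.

Ligand charges: each isothiocyanate is −1. With an overall charge of −1 the gold centre must be in the +3 oxidation state.
Au sits in group 11, so the d-electron count is 11 − 3 = 8.
Coordination number: 4.
A 5d d⁸ ion has a large crystal-field splitting; square planar leaves the high-energy d_{x²−y²} orbital empty and maximises CFSE.

square planar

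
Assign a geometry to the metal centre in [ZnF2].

linear

Each fluoride is −1; balancing the 0 overall charge requires Zn(II).
Zn sits in group 12, so the d-electron count is 12 − 2 = 10.
With 2 monodentate ligands the coordination number is 2.
A d¹⁰ ion with only two ligands adopts a linear arrangement (sp hybridisation; no CFSE preference).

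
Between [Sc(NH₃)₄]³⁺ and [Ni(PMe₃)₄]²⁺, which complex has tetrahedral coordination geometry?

For [Sc(NH₃)₄]³⁺: Summing ligand charges against the +3 overall charge gives an oxidation state of +3 for scandium. Sc sits in group 3, so the d-electron count is 3 − 3 = 0. A d⁰ ion has no crystal-field stabilisation preference between square planar and tetrahedral, so four ligands adopt the sterically favoured tetrahedral geometry. → tetrahedral.
For [Ni(PMe₃)₄]²⁺: Trimethylphosphine is neutral; balancing the +2 overall charge requires Ni(II). Nickel is a group-10 element; Ni(II) is therefore d⁸. Trimethylphosphine is a strong-field ligand (high in the spectrochemical series). A 3d d⁸ ion with strong-field ligands gains enough CFSE to favour square planar over tetrahedral. → square planar.

[Sc(NH₃)₄]³⁺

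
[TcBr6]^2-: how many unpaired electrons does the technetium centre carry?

Each bromide is −1; balancing the −2 overall charge requires Tc(IV).
Tc sits in group 7, so the d-electron count is 7 − 4 = 3.
In an octahedral field the d³ configuration is t₂g³e_g⁰ (only one arrangement possible), giving 3 unpaired electrons.

3 unpaired electrons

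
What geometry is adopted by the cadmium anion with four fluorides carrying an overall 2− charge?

Ligand charges: each fluoride is −1. With an overall charge of −2 the cadmium centre must be in the +2 oxidation state.
Cadmium is a group-12 element; Cd(II) is therefore d¹⁰.
Coordination number: 4.
A d¹⁰ ion has no crystal-field stabilisation preference between square planar and tetrahedral, so four ligands adopt the sterically favoured tetrahedral geometry.

tetrahedral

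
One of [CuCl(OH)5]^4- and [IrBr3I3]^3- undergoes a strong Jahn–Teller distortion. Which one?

[CuCl(OH)5]^4-

[CuCl(OH)5]^4-: Summing ligand charges against the −4 overall charge gives an oxidation state of +2 for copper. Cu sits in group 11, so the d-electron count is 11 − 2 = 9. The t₂g⁶e_g³ configuration has an unevenly filled e_g set; the Jahn–Teller theorem predicts a tetragonal distortion (typically axial elongation) to lift the degeneracy.
[IrBr3I3]^3-: Each bromide is −1; each iodide is −1; balancing the −3 overall charge requires Ir(III). Ir sits in group 9, so the d-electron count is 9 − 3 = 6. A 5d ion has a large Δₒ and is invariably low-spin. The d⁶ configuration leaves the e_g set evenly filled (or empty) — no strong Jahn–Teller driving force.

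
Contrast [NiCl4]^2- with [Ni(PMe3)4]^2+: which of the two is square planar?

For [NiCl4]^2-: Each chloride is −1; balancing the −2 overall charge requires Ni(II). Ni sits in group 10, so the d-electron count is 10 − 2 = 8. Chloride is a weak-field ligand. With weak-field ligands the CFSE gain from square planar is small, so a 3d d⁸ ion takes the sterically preferred tetrahedral geometry. → tetrahedral.
For [Ni(PMe3)4]^2+: Trimethylphosphine is neutral; balancing the +2 overall charge requires Ni(II). Ni sits in group 10, so the d-electron count is 10 − 2 = 8. Trimethylphosphine is a strong-field ligand (high in the spectrochemical series). A 3d d⁸ ion with strong-field ligands gains enough CFSE to favour square planar over tetrahedral. → square planar.

[Ni(PMe3)4]^2+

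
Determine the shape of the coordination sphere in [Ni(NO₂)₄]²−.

Ligand charges: each nitro (N-bound nitrite) is −1. With an overall charge of −2 the nickel centre must be in the +2 oxidation state.
Nickel is a group-10 element; Ni(II) is therefore d⁸.
Coordination number: 4.
Nitro (N-bound nitrite) is a strong-field ligand (high in the spectrochemical series).
A 3d d⁸ ion with strong-field ligands gains enough CFSE to favour square planar over tetrahedral.

square planar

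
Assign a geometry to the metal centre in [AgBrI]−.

Ligand charges: each bromide is −1; each iodide is −1. With an overall charge of −1 the silver centre must be in the +1 oxidation state.
Silver is a group-11 element; Ag(I) is therefore d¹⁰.
With 2 monodentate ligands the coordination number is 2.
A d¹⁰ ion with only two ligands adopts a linear arrangement (sp hybridisation; no CFSE preference).

linear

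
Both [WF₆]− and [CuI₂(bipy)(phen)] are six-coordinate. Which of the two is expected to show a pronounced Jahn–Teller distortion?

[WF₆]−: Each fluoride is −1; balancing the −1 overall charge requires W(V). Tungsten is a group-6 element; W(V) is therefore d¹. The d¹ configuration leaves the e_g set evenly filled (or empty) — no strong Jahn–Teller driving force.
[CuI₂(bipy)(phen)]: Ligand charges: each iodide is −1; 2,2′-bipyridine is neutral; 1,10-phenanthroline is neutral. With an overall charge of 0 the copper centre must be in the +2 oxidation state. Group 11 minus oxidation state 2 gives a d⁹ configuration. The t₂g⁶e_g³ configuration has an unevenly filled e_g set; the Jahn–Teller theorem predicts a tetragonal distortion (typically axial elongation) to lift the degeneracy.

[CuI₂(bipy)(phen)]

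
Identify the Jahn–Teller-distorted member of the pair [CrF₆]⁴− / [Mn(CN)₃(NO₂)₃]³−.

[CrF₆]⁴−

[CrF₆]⁴−: Each fluoride is −1; balancing the −4 overall charge requires Cr(II). Group 6 minus oxidation state 2 gives a d⁴ configuration. Fluoride is a weak-field ligand for a first-row metal, so the complex is high-spin. The t₂g³e_g¹ (high-spin) configuration has an unevenly filled e_g set; the Jahn–Teller theorem predicts a tetragonal distortion (typically axial elongation) to lift the degeneracy.
[Mn(CN)₃(NO₂)₃]³−: Each cyanide is −1; each nitro (N-bound nitrite) is −1; balancing the −3 overall charge requires Mn(III). Group 7 minus oxidation state 3 gives a d⁴ configuration. Cyanide and nitro (N-bound nitrite) are strong-field ligands (high in the spectrochemical series) for a first-row metal, so the complex is low-spin. The d⁴ configuration leaves the e_g set evenly filled (or empty) — no strong Jahn–Teller driving force.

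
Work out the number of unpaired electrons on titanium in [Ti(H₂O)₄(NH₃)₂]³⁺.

Ligand charges: water is neutral; ammonia is neutral. With an overall charge of +3 the titanium centre must be in the +3 oxidation state.
Group 4 minus oxidation state 3 gives a d¹ configuration.
In an octahedral field the d¹ configuration is t₂g¹e_g⁰ (only one arrangement possible), giving 1 unpaired electron.

1 unpaired electron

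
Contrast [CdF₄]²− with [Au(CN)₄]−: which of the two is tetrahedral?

[CdF₄]²−

For [CdF₄]²−: Each fluoride is −1; balancing the −2 overall charge requires Cd(II). Cd sits in group 12, so the d-electron count is 12 − 2 = 10. A d¹⁰ ion has no crystal-field stabilisation preference between square planar and tetrahedral, so four ligands adopt the sterically favoured tetrahedral geometry. → tetrahedral.
For [Au(CN)₄]−: Ligand charges: each cyanide is −1. With an overall charge of −1 the gold centre must be in the +3 oxidation state. Gold is a group-11 element; Au(III) is therefore d⁸. A 5d d⁸ ion has a large crystal-field splitting; square planar leaves the high-energy d_{x²−y²} orbital empty and maximises CFSE. → square planar.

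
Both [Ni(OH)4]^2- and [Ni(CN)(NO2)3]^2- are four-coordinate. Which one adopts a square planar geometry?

[Ni(CN)(NO2)3]^2-

For [Ni(OH)4]^2-: Summing ligand charges against the −2 overall charge gives an oxidation state of +2 for nickel. Nickel is a group-10 element; Ni(II) is therefore d⁸. Hydroxide is a weak-field ligand. With weak-field ligands the CFSE gain from square planar is small, so a 3d d⁸ ion takes the sterically preferred tetrahedral geometry. → tetrahedral.
For [Ni(CN)(NO2)3]^2-: Ligand charges: each cyanide is −1; each nitro (N-bound nitrite) is −1. With an overall charge of −2 the nickel centre must be in the +2 oxidation state. Nickel is a group-10 element; Ni(II) is therefore d⁸. Cyanide and nitro (N-bound nitrite) are strong-field ligands (high in the spectrochemical series). A 3d d⁸ ion with strong-field ligands gains enough CFSE to favour square planar over tetrahedral. → square planar.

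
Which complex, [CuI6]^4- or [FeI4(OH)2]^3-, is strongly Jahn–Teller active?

[CuI6]^4-

[CuI6]^4-: Ligand charges: each iodide is −1. With an overall charge of −4 the copper centre must be in the +2 oxidation state. Group 11 minus oxidation state 2 gives a d⁹ configuration. The t₂g⁶e_g³ configuration has an unevenly filled e_g set; the Jahn–Teller theorem predicts a tetragonal distortion (typically axial elongation) to lift the degeneracy.
[FeI4(OH)2]^3-: Each iodide is −1; each hydroxide is −1; balancing the −3 overall charge requires Fe(III). Iron is a group-8 element; Fe(III) is therefore d⁵. Hydroxide and iodide are weak-field ligands for a first-row metal, so the complex is high-spin. The d⁵ configuration leaves the e_g set evenly filled (or empty) — no strong Jahn–Teller driving force.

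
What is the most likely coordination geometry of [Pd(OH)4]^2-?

square planar

Ligand charges: each hydroxide is −1. With an overall charge of −2 the palladium centre must be in the +2 oxidation state.
Palladium is a group-10 element; Pd(II) is therefore d⁸.
Coordination number: 4.
A 4d d⁸ ion has a large crystal-field splitting; square planar leaves the high-energy d_{x²−y²} orbital empty and maximises CFSE.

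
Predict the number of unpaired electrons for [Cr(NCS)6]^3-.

3 unpaired electrons

Each isothiocyanate is −1; balancing the −3 overall charge requires Cr(III).
Chromium is a group-6 element; Cr(III) is therefore d³.
In an octahedral field the d³ configuration is t₂g³e_g⁰ (only one arrangement possible), giving 3 unpaired electrons.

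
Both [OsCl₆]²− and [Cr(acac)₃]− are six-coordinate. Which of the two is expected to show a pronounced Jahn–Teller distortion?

[Cr(acac)₃]−

[OsCl₆]²−: Ligand charges: each chloride is −1. With an overall charge of −2 the osmium centre must be in the +4 oxidation state. Os sits in group 8, so the d-electron count is 8 − 4 = 4. A 5d ion has a large Δₒ and is invariably low-spin. The d⁴ configuration leaves the e_g set evenly filled (or empty) — no strong Jahn–Teller driving force.
[Cr(acac)₃]−: Summing ligand charges against the −1 overall charge gives an oxidation state of +2 for chromium. Chromium is a group-6 element; Cr(II) is therefore d⁴. Acetylacetonate is a weak-field ligand for a first-row metal, so the complex is high-spin. The t₂g³e_g¹ (high-spin) configuration has an unevenly filled e_g set; the Jahn–Teller theorem predicts a tetragonal distortion (typically axial elongation) to lift the degeneracy.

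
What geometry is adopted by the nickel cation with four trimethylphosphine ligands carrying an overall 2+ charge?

Trimethylphosphine is neutral; balancing the +2 overall charge requires Ni(II).
Nickel is a group-10 element; Ni(II) is therefore d⁸.
Coordination number: 4.
Trimethylphosphine is a strong-field ligand (high in the spectrochemical series).
A 3d d⁸ ion with strong-field ligands gains enough CFSE to favour square planar over tetrahedral.

square planar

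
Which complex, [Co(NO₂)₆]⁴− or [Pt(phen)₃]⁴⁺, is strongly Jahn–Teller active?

[Co(NO₂)₆]⁴−

[Co(NO₂)₆]⁴−: Each nitro (N-bound nitrite) is −1; balancing the −4 overall charge requires Co(II). Group 9 minus oxidation state 2 gives a d⁷ configuration. Nitro (N-bound nitrite) is a strong-field ligand (high in the spectrochemical series) for a first-row metal, so the complex is low-spin. The t₂g⁶e_g¹ (low-spin) configuration has an unevenly filled e_g set; the Jahn–Teller theorem predicts a tetragonal distortion (typically axial elongation) to lift the degeneracy.
[Pt(phen)₃]⁴⁺: 1,10-phenanthroline is neutral; balancing the +4 overall charge requires Pt(IV). Group 10 minus oxidation state 4 gives a d⁶ configuration. A 5d ion has a large Δₒ and is invariably low-spin. The d⁶ configuration leaves the e_g set evenly filled (or empty) — no strong Jahn–Teller driving force.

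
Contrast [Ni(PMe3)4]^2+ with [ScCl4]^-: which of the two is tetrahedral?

[ScCl4]^-

For [Ni(PMe3)4]^2+: Summing ligand charges against the +2 overall charge gives an oxidation state of +2 for nickel. Group 10 minus oxidation state 2 gives a d⁸ configuration. Trimethylphosphine is a strong-field ligand (high in the spectrochemical series). A 3d d⁸ ion with strong-field ligands gains enough CFSE to favour square planar over tetrahedral. → square planar.
For [ScCl4]^-: Ligand charges: each chloride is −1. With an overall charge of −1 the scandium centre must be in the +3 oxidation state. Group 3 minus oxidation state 3 gives a d⁰ configuration. A d⁰ ion has no crystal-field stabilisation preference between square planar and tetrahedral, so four ligands adopt the sterically favoured tetrahedral geometry. → tetrahedral.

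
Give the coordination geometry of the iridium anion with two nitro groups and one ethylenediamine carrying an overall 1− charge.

Each nitro (N-bound nitrite) is −1; ethylenediamine is neutral; balancing the −1 overall charge requires Ir(I).
Iridium is a group-9 element; Ir(I) is therefore d⁸.
Counting donor atoms: 2×nitro (N-bound nitrite) (monodentate) → 2 donors; 1×ethylenediamine (bidentate) → 2 donors. Coordination number = 4.
A 5d d⁸ ion has a large crystal-field splitting; square planar leaves the high-energy d_{x²−y²} orbital empty and maximises CFSE.

square planar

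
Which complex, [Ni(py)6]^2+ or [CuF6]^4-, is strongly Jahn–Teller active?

[Ni(py)6]^2+: Ligand charges: pyridine is neutral. With an overall charge of +2 the nickel centre must be in the +2 oxidation state. Nickel is a group-10 element; Ni(II) is therefore d⁸. The d⁸ configuration leaves the e_g set evenly filled (or empty) — no strong Jahn–Teller driving force.
[CuF6]^4-: Summing ligand charges against the −4 overall charge gives an oxidation state of +2 for copper. Cu sits in group 11, so the d-electron count is 11 − 2 = 9. The t₂g⁶e_g³ configuration has an unevenly filled e_g set; the Jahn–Teller theorem predicts a tetragonal distortion (typically axial elongation) to lift the degeneracy.

[CuF6]^4-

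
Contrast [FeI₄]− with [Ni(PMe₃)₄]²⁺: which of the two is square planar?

[Ni(PMe₃)₄]²⁺

For [FeI₄]−: Each iodide is −1; balancing the −1 overall charge requires Fe(III). Fe sits in group 8, so the d-electron count is 8 − 3 = 5. A high-spin d⁵ ion has zero CFSE in either geometry, so four ligands adopt the sterically favoured tetrahedral geometry. → tetrahedral.
For [Ni(PMe₃)₄]²⁺: Ligand charges: trimethylphosphine is neutral. With an overall charge of +2 the nickel centre must be in the +2 oxidation state. Ni sits in group 10, so the d-electron count is 10 − 2 = 8. Trimethylphosphine is a strong-field ligand (high in the spectrochemical series). A 3d d⁸ ion with strong-field ligands gains enough CFSE to favour square planar over tetrahedral. → square planar.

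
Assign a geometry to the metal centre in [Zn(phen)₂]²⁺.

tetrahedral

1,10-phenanthroline is neutral; balancing the +2 overall charge requires Zn(II).
Group 12 minus oxidation state 2 gives a d¹⁰ configuration.
Counting donor atoms: 2×1,10-phenanthroline (bidentate) → 4 donors. Coordination number = 4.
A d¹⁰ ion has no crystal-field stabilisation preference between square planar and tetrahedral, so four ligands adopt the sterically favoured tetrahedral geometry.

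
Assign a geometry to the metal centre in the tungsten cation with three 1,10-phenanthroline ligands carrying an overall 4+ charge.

octahedral

Ligand charges: 1,10-phenanthroline is neutral. With an overall charge of +4 the tungsten centre must be in the +4 oxidation state.
Group 6 minus oxidation state 4 gives a d² configuration.
Counting donor atoms: 3×1,10-phenanthroline (bidentate) → 6 donors. Coordination number = 6.
Six donors around a single metal centre give an octahedral coordination sphere.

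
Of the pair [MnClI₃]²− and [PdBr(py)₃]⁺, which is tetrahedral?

For [MnClI₃]²−: Each chloride is −1; each iodide is −1; balancing the −2 overall charge requires Mn(II). Manganese is a group-7 element; Mn(II) is therefore d⁵. A high-spin d⁵ ion has zero CFSE in either geometry, so four ligands adopt the sterically favoured tetrahedral geometry. → tetrahedral.
For [PdBr(py)₃]⁺: Summing ligand charges against the +1 overall charge gives an oxidation state of +2 for palladium. Pd sits in group 10, so the d-electron count is 10 − 2 = 8. A 4d d⁸ ion has a large crystal-field splitting; square planar leaves the high-energy d_{x²−y²} orbital empty and maximises CFSE. → square planar.

[MnClI₃]²−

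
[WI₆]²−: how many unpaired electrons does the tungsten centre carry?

2

Ligand charges: each iodide is −1. With an overall charge of −2 the tungsten centre must be in the +4 oxidation state.
W sits in group 6, so the d-electron count is 6 − 4 = 2.
In an octahedral field the d² configuration is t₂g²e_g⁰ (only one arrangement possible), giving 2 unpaired electrons.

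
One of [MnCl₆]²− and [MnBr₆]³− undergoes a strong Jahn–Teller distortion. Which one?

[MnBr₆]³−

[MnCl₆]²−: Summing ligand charges against the −2 overall charge gives an oxidation state of +4 for manganese. Group 7 minus oxidation state 4 gives a d³ configuration. The d³ configuration leaves the e_g set evenly filled (or empty) — no strong Jahn–Teller driving force.
[MnBr₆]³−: Each bromide is −1; balancing the −3 overall charge requires Mn(III). Mn sits in group 7, so the d-electron count is 7 − 3 = 4. Bromide is a weak-field ligand for a first-row metal, so the complex is high-spin. The t₂g³e_g¹ (high-spin) configuration has an unevenly filled e_g set; the Jahn–Teller theorem predicts a tetragonal distortion (typically axial elongation) to lift the degeneracy.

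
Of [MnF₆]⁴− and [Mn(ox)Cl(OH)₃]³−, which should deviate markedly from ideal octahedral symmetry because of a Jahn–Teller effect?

[MnF₆]⁴−: Each fluoride is −1; balancing the −4 overall charge requires Mn(II). Mn sits in group 7, so the d-electron count is 7 − 2 = 5. Fluoride is a weak-field ligand for a first-row metal, so the complex is high-spin. The d⁵ configuration leaves the e_g set evenly filled (or empty) — no strong Jahn–Teller driving force.
[Mn(ox)Cl(OH)₃]³−: Summing ligand charges against the −3 overall charge gives an oxidation state of +3 for manganese. Group 7 minus oxidation state 3 gives a d⁴ configuration. Chloride, hydroxide, and oxalate are weak-field ligands for a first-row metal, so the complex is high-spin. The t₂g³e_g¹ (high-spin) configuration has an unevenly filled e_g set; the Jahn–Teller theorem predicts a tetragonal distortion (typically axial elongation) to lift the degeneracy.

[Mn(ox)Cl(OH)₃]³−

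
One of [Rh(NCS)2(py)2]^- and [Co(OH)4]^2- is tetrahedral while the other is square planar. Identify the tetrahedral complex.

For [Rh(NCS)2(py)2]^-: Ligand charges: each isothiocyanate is −1; pyridine is neutral. With an overall charge of −1 the rhodium centre must be in the +1 oxidation state. Group 9 minus oxidation state 1 gives a d⁸ configuration. A 4d d⁸ ion has a large crystal-field splitting; square planar leaves the high-energy d_{x²−y²} orbital empty and maximises CFSE. → square planar.
For [Co(OH)4]^2-: Each hydroxide is −1; balancing the −2 overall charge requires Co(II). Cobalt is a group-9 element; Co(II) is therefore d⁷. For a high-spin 3d d⁷ ion with weak-field ligands the small Δₜ gives little square-planar CFSE advantage, so four ligands adopt the sterically favoured tetrahedral geometry. → tetrahedral.

[Co(OH)4]^2-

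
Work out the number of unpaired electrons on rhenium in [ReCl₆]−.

2

Summing ligand charges against the −1 overall charge gives an oxidation state of +5 for rhenium.
Group 7 minus oxidation state 5 gives a d² configuration.
In an octahedral field the d² configuration is t₂g²e_g⁰ (only one arrangement possible), giving 2 unpaired electrons.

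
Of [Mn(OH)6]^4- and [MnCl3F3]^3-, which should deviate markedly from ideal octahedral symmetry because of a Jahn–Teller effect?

[MnCl3F3]^3-

[Mn(OH)6]^4-: Ligand charges: each hydroxide is −1. With an overall charge of −4 the manganese centre must be in the +2 oxidation state. Manganese is a group-7 element; Mn(II) is therefore d⁵. Hydroxide is a weak-field ligand for a first-row metal, so the complex is high-spin. The d⁵ configuration leaves the e_g set evenly filled (or empty) — no strong Jahn–Teller driving force.
[MnCl3F3]^3-: Each chloride is −1; each fluoride is −1; balancing the −3 overall charge requires Mn(III). Manganese is a group-7 element; Mn(III) is therefore d⁴. Chloride and fluoride are weak-field ligands for a first-row metal, so the complex is high-spin. The t₂g³e_g¹ (high-spin) configuration has an unevenly filled e_g set; the Jahn–Teller theorem predicts a tetragonal distortion (typically axial elongation) to lift the degeneracy.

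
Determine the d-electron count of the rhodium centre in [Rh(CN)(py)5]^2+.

Summing ligand charges against the +2 overall charge gives an oxidation state of +3 for rhodium.
Rh sits in group 9, so the d-electron count is 9 − 3 = 6.

d⁶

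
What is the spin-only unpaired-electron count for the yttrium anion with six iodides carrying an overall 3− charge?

Summing ligand charges against the −3 overall charge gives an oxidation state of +3 for yttrium.
Yttrium is a group-3 element; Y(III) is therefore d⁰.
In an octahedral field the d⁰ configuration is t₂g⁰e_g⁰, giving 0 unpaired electrons.

0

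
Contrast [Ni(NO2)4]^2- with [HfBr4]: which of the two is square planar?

For [Ni(NO2)4]^2-: Each nitro (N-bound nitrite) is −1; balancing the −2 overall charge requires Ni(II). Group 10 minus oxidation state 2 gives a d⁸ configuration. Nitro (N-bound nitrite) is a strong-field ligand (high in the spectrochemical series). A 3d d⁸ ion with strong-field ligands gains enough CFSE to favour square planar over tetrahedral. → square planar.
For [HfBr4]: Ligand charges: each bromide is −1. With an overall charge of 0 the hafnium centre must be in the +4 oxidation state. Hafnium is a group-4 element; Hf(IV) is therefore d⁰. A d⁰ ion has no crystal-field stabilisation preference between square planar and tetrahedral, so four ligands adopt the sterically favoured tetrahedral geometry. → tetrahedral.

[Ni(NO2)4]^2-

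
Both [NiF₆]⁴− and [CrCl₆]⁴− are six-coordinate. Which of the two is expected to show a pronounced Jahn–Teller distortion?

[NiF₆]⁴−: Each fluoride is −1; balancing the −4 overall charge requires Ni(II). Group 10 minus oxidation state 2 gives a d⁸ configuration. The d⁸ configuration leaves the e_g set evenly filled (or empty) — no strong Jahn–Teller driving force.
[CrCl₆]⁴−: Summing ligand charges against the −4 overall charge gives an oxidation state of +2 for chromium. Chromium is a group-6 element; Cr(II) is therefore d⁴. Chloride is a weak-field ligand for a first-row metal, so the complex is high-spin. The t₂g³e_g¹ (high-spin) configuration has an unevenly filled e_g set; the Jahn–Teller theorem predicts a tetragonal distortion (typically axial elongation) to lift the degeneracy.

[CrCl₆]⁴−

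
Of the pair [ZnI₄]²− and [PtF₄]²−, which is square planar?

For [ZnI₄]²−: Ligand charges: each iodide is −1. With an overall charge of −2 the zinc centre must be in the +2 oxidation state. Zinc is a group-12 element; Zn(II) is therefore d¹⁰. A d¹⁰ ion has no crystal-field stabilisation preference between square planar and tetrahedral, so four ligands adopt the sterically favoured tetrahedral geometry. → tetrahedral.
For [PtF₄]²−: Each fluoride is −1; balancing the −2 overall charge requires Pt(II). Platinum is a group-10 element; Pt(II) is therefore d⁸. A 5d d⁸ ion has a large crystal-field splitting; square planar leaves the high-energy d_{x²−y²} orbital empty and maximises CFSE. → square planar.

[PtF₄]²−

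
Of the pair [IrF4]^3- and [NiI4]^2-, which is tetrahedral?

For [IrF4]^3-: Each fluoride is −1; balancing the −3 overall charge requires Ir(I). Ir sits in group 9, so the d-electron count is 9 − 1 = 8. A 5d d⁸ ion has a large crystal-field splitting; square planar leaves the high-energy d_{x²−y²} orbital empty and maximises CFSE. → square planar.
For [NiI4]^2-: Ligand charges: each iodide is −1. With an overall charge of −2 the nickel centre must be in the +2 oxidation state. Group 10 minus oxidation state 2 gives a d⁸ configuration. Iodide is a weak-field ligand. With weak-field ligands the CFSE gain from square planar is small, so a 3d d⁸ ion takes the sterically preferred tetrahedral geometry. → tetrahedral.

[NiI4]^2-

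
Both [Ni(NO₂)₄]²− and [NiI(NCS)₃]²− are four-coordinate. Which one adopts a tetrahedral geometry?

For [Ni(NO₂)₄]²−: Each nitro (N-bound nitrite) is −1; balancing the −2 overall charge requires Ni(II). Group 10 minus oxidation state 2 gives a d⁸ configuration. Nitro (N-bound nitrite) is a strong-field ligand (high in the spectrochemical series). A 3d d⁸ ion with strong-field ligands gains enough CFSE to favour square planar over tetrahedral. → square planar.
For [NiI(NCS)₃]²−: Each iodide is −1; each isothiocyanate is −1; balancing the −2 overall charge requires Ni(II). Ni sits in group 10, so the d-electron count is 10 − 2 = 8. Iodide and isothiocyanate are weak-field ligands. With weak-field ligands the CFSE gain from square planar is small, so a 3d d⁸ ion takes the sterically preferred tetrahedral geometry. → tetrahedral.

[NiI(NCS)₃]²−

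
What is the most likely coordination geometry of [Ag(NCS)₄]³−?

tetrahedral

Each isothiocyanate is −1; balancing the −3 overall charge requires Ag(I).
Ag sits in group 11, so the d-electron count is 11 − 1 = 10.
Coordination number: 4.
A d¹⁰ ion has no crystal-field stabilisation preference between square planar and tetrahedral, so four ligands adopt the sterically favoured tetrahedral geometry.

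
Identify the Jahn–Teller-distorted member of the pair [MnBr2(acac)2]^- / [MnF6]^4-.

[MnBr2(acac)2]^-: Ligand charges: each bromide is −1; each acetylacetonate is −1. With an overall charge of −1 the manganese centre must be in the +3 oxidation state. Manganese is a group-7 element; Mn(III) is therefore d⁴. Acetylacetonate and bromide are weak-field ligands for a first-row metal, so the complex is high-spin. The t₂g³e_g¹ (high-spin) configuration has an unevenly filled e_g set; the Jahn–Teller theorem predicts a tetragonal distortion (typically axial elongation) to lift the degeneracy.
[MnF6]^4-: Ligand charges: each fluoride is −1. With an overall charge of −4 the manganese centre must be in the +2 oxidation state. Manganese is a group-7 element; Mn(II) is therefore d⁵. Fluoride is a weak-field ligand for a first-row metal, so the complex is high-spin. The d⁵ configuration leaves the e_g set evenly filled (or empty) — no strong Jahn–Teller driving force.

[MnBr2(acac)2]^-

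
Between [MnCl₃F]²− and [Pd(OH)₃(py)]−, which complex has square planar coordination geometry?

[Pd(OH)₃(py)]−

For [MnCl₃F]²−: Summing ligand charges against the −2 overall charge gives an oxidation state of +2 for manganese. Manganese is a group-7 element; Mn(II) is therefore d⁵. A high-spin d⁵ ion has zero CFSE in either geometry, so four ligands adopt the sterically favoured tetrahedral geometry. → tetrahedral.
For [Pd(OH)₃(py)]−: Ligand charges: each hydroxide is −1; pyridine is neutral. With an overall charge of −1 the palladium centre must be in the +2 oxidation state. Palladium is a group-10 element; Pd(II) is therefore d⁸. A 4d d⁸ ion has a large crystal-field splitting; square planar leaves the high-energy d_{x²−y²} orbital empty and maximises CFSE. → square planar.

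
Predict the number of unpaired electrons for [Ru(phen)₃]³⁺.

Summing ligand charges against the +3 overall charge gives an oxidation state of +3 for ruthenium.
Ruthenium is a group-8 element; Ru(III) is therefore d⁵.
Counting donor atoms: 3×1,10-phenanthroline (bidentate) → 6 donors. Coordination number = 6.
The spin state decides the count: a 4d ion has a large Δₒ and is invariably low-spin.
An octahedral low-spin d⁵ ion is t₂g⁵e_g⁰, giving 1 unpaired electron.

1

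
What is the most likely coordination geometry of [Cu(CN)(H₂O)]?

Summing ligand charges against the 0 overall charge gives an oxidation state of +1 for copper.
Group 11 minus oxidation state 1 gives a d¹⁰ configuration.
Coordination number: 2.
A d¹⁰ ion with only two ligands adopts a linear arrangement (sp hybridisation; no CFSE preference).

linear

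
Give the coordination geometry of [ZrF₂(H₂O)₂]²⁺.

Each fluoride is −1; water is neutral; balancing the +2 overall charge requires Zr(IV).
Zirconium is a group-4 element; Zr(IV) is therefore d⁰.
With 4 monodentate ligands the coordination number is 4.
A d⁰ ion has no crystal-field stabilisation preference between square planar and tetrahedral, so four ligands adopt the sterically favoured tetrahedral geometry.

tetrahedral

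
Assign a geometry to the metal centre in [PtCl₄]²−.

Each chloride is −1; balancing the −2 overall charge requires Pt(II).
Group 10 minus oxidation state 2 gives a d⁸ configuration.
Coordination number: 4.
A 5d d⁸ ion has a large crystal-field splitting; square planar leaves the high-energy d_{x²−y²} orbital empty and maximises CFSE.

square planar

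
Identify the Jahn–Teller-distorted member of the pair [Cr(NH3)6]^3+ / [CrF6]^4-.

[CrF6]^4-

[Cr(NH3)6]^3+: Ammonia is neutral; balancing the +3 overall charge requires Cr(III). Cr sits in group 6, so the d-electron count is 6 − 3 = 3. The d³ configuration leaves the e_g set evenly filled (or empty) — no strong Jahn–Teller driving force.
[CrF6]^4-: Summing ligand charges against the −4 overall charge gives an oxidation state of +2 for chromium. Group 6 minus oxidation state 2 gives a d⁴ configuration. Fluoride is a weak-field ligand for a first-row metal, so the complex is high-spin. The t₂g³e_g¹ (high-spin) configuration has an unevenly filled e_g set; the Jahn–Teller theorem predicts a tetragonal distortion (typically axial elongation) to lift the degeneracy.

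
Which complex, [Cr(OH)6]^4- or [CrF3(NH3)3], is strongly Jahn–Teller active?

[Cr(OH)6]^4-

[Cr(OH)6]^4-: Summing ligand charges against the −4 overall charge gives an oxidation state of +2 for chromium. Group 6 minus oxidation state 2 gives a d⁴ configuration. Hydroxide is a weak-field ligand for a first-row metal, so the complex is high-spin. The t₂g³e_g¹ (high-spin) configuration has an unevenly filled e_g set; the Jahn–Teller theorem predicts a tetragonal distortion (typically axial elongation) to lift the degeneracy.
[CrF3(NH3)3]: Summing ligand charges against the 0 overall charge gives an oxidation state of +3 for chromium. Chromium is a group-6 element; Cr(III) is therefore d³. The d³ configuration leaves the e_g set evenly filled (or empty) — no strong Jahn–Teller driving force.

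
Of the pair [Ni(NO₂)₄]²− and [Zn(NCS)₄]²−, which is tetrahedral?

For [Ni(NO₂)₄]²−: Ligand charges: each nitro (N-bound nitrite) is −1. With an overall charge of −2 the nickel centre must be in the +2 oxidation state. Nickel is a group-10 element; Ni(II) is therefore d⁸. Nitro (N-bound nitrite) is a strong-field ligand (high in the spectrochemical series). A 3d d⁸ ion with strong-field ligands gains enough CFSE to favour square planar over tetrahedral. → square planar.
For [Zn(NCS)₄]²−: Ligand charges: each isothiocyanate is −1. With an overall charge of −2 the zinc centre must be in the +2 oxidation state. Zinc is a group-12 element; Zn(II) is therefore d¹⁰. A d¹⁰ ion has no crystal-field stabilisation preference between square planar and tetrahedral, so four ligands adopt the sterically favoured tetrahedral geometry. → tetrahedral.

[Zn(NCS)₄]²−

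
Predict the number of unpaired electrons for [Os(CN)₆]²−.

2 unpaired electrons

Ligand charges: each cyanide is −1. With an overall charge of −2 the osmium centre must be in the +4 oxidation state.
Os sits in group 8, so the d-electron count is 8 − 4 = 4.
The spin state decides the count: a 5d ion has a large Δₒ and is invariably low-spin.
An octahedral low-spin d⁴ ion is t₂g⁴e_g⁰, giving 2 unpaired electrons.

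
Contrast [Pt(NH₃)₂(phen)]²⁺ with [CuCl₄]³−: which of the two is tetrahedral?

For [Pt(NH₃)₂(phen)]²⁺: Ligand charges: ammonia is neutral; 1,10-phenanthroline is neutral. With an overall charge of +2 the platinum centre must be in the +2 oxidation state. Pt sits in group 10, so the d-electron count is 10 − 2 = 8. A 5d d⁸ ion has a large crystal-field splitting; square planar leaves the high-energy d_{x²−y²} orbital empty and maximises CFSE. → square planar.
For [CuCl₄]³−: Ligand charges: each chloride is −1. With an overall charge of −3 the copper centre must be in the +1 oxidation state. Cu sits in group 11, so the d-electron count is 11 − 1 = 10. A d¹⁰ ion has no crystal-field stabilisation preference between square planar and tetrahedral, so four ligands adopt the sterically favoured tetrahedral geometry. → tetrahedral.

[CuCl₄]³−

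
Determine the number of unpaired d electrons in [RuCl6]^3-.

1 unpaired electron

Summing ligand charges against the −3 overall charge gives an oxidation state of +3 for ruthenium.
Ru sits in group 8, so the d-electron count is 8 − 3 = 5.
The spin state decides the count: a 4d ion has a large Δₒ and is invariably low-spin.
An octahedral low-spin d⁵ ion is t₂g⁵e_g⁰, giving 1 unpaired electron.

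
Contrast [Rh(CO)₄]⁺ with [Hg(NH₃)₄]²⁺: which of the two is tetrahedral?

[Hg(NH₃)₄]²⁺

For [Rh(CO)₄]⁺: Summing ligand charges against the +1 overall charge gives an oxidation state of +1 for rhodium. Rhodium is a group-9 element; Rh(I) is therefore d⁸. A 4d d⁸ ion has a large crystal-field splitting; square planar leaves the high-energy d_{x²−y²} orbital empty and maximises CFSE. → square planar.
For [Hg(NH₃)₄]²⁺: Ligand charges: ammonia is neutral. With an overall charge of +2 the mercury centre must be in the +2 oxidation state. Hg sits in group 12, so the d-electron count is 12 − 2 = 10. A d¹⁰ ion has no crystal-field stabilisation preference between square planar and tetrahedral, so four ligands adopt the sterically favoured tetrahedral geometry. → tetrahedral.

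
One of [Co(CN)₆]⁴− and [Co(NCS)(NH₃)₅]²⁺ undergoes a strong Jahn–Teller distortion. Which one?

[Co(CN)₆]⁴−: Each cyanide is −1; balancing the −4 overall charge requires Co(II). Cobalt is a group-9 element; Co(II) is therefore d⁷. Cyanide is a strong-field ligand (high in the spectrochemical series) for a first-row metal, so the complex is low-spin. The t₂g⁶e_g¹ (low-spin) configuration has an unevenly filled e_g set; the Jahn–Teller theorem predicts a tetragonal distortion (typically axial elongation) to lift the degeneracy.
[Co(NCS)(NH₃)₅]²⁺: Ligand charges: each isothiocyanate is −1; ammonia is neutral. With an overall charge of +2 the cobalt centre must be in the +3 oxidation state. Co sits in group 9, so the d-electron count is 9 − 3 = 6. Co(III) has an exceptionally large octahedral splitting and is low-spin with essentially every ligand except fluoride. The d⁶ configuration leaves the e_g set evenly filled (or empty) — no strong Jahn–Teller driving force.

[Co(CN)₆]⁴−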